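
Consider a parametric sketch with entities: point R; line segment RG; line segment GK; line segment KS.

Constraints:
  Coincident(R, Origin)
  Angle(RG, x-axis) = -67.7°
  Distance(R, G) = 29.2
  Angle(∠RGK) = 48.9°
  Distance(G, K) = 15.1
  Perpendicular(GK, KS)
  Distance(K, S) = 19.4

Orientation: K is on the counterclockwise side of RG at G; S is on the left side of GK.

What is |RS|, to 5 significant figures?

4.8531

R is at the origin; RG runs at -67.7° with length 29.2, so G = 29.2·(cos -67.7°, sin -67.7°) = (11.080, -27.016). ∠RGK = 48.9°, so GK runs at -67.7° + (180° − 48.9°) = 63.400° from the x-axis; with |GK| = 15.1, K = G + 15.1·(cos 63.400°, sin 63.400°) = (17.841, -13.514). GK ⟂ KS; with |KS| = 19.4 on the left of GK, S = K + 19.4·(-0.89415, 0.44776) = (0.49469, -4.8279). Then |RS| = |S − R| = 4.8531.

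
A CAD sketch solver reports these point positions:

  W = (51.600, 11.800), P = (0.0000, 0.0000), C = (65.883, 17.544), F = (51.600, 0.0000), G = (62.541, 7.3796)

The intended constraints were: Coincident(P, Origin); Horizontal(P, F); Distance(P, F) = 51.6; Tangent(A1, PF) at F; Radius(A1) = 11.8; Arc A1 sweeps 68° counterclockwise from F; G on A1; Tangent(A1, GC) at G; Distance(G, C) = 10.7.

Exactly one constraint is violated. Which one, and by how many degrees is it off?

Tangent(A1, GC) at G — off by 3.80°.

P = (0.00, 0.00) ✓; P.y = 0.00, F.y = 0.00 ✓; |PF| = 51.60 ✓; ∠(WF, FP) = 90.00° ✓; |WF| = 11.80 ✓; bearing(W→G) − bearing(W→F) = 68.00° ✓; |WG| = 11.80 ✓; ∠(WG, GC) = 86.20° ✗; |GC| = 10.70 ✓.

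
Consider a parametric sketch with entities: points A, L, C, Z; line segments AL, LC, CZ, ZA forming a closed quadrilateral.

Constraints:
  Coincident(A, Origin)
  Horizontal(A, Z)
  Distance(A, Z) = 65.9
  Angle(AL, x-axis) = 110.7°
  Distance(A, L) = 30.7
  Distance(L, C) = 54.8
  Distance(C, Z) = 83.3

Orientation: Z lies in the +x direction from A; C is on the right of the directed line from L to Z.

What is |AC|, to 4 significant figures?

29.20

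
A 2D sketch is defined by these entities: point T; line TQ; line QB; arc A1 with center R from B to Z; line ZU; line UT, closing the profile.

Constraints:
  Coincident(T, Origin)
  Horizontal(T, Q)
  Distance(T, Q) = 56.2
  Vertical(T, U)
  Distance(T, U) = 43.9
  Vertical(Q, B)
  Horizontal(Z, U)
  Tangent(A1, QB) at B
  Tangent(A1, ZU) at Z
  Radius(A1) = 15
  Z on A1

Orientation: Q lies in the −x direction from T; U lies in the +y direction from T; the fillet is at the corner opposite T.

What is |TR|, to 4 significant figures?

50.33

T is at the origin; TQ is horizontal with |TQ| = 56.2 and Q on the −x side, so Q = (-56.20, 0.000). TU is vertical with |TU| = 43.9 and U on the +y side, so U = (0.000, 43.90). The virtual corner opposite T is at (-56.20, 43.90). Tangency of A1 to QB means the radius RB is perpendicular to QB and the tangent condition forces RZ to be normal to ZU, with radius 15.0, so the center R sits 15.0 in from both sides at R = (-41.20, 28.90). Then |TR| = |R − T| = 50.33.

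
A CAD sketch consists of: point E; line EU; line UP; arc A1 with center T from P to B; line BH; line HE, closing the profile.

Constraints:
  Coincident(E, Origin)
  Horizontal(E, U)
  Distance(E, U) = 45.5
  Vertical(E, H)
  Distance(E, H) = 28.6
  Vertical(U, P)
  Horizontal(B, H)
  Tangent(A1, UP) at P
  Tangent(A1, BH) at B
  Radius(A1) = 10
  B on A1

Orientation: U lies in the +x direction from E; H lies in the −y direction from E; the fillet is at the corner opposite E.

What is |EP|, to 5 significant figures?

49.155

E is at the origin; E and U share the same y with |EU| = 45.5 and U on the +x side, so U = (45.500, 0.0000). EH is vertical with |EH| = 28.6 and H on the −y side, so H = (0.0000, -28.600). The virtual corner opposite E is at (45.500, -28.600). Tangency of A1 to UP means the radius TP is perpendicular to UP and tangency of A1 to BH means the radius TB is perpendicular to BH, with radius 10.0, so the center T sits 10.0 in from both sides at T = (35.500, -18.600). That places the tangent points at P = (45.500, -18.600) on UP and B = (35.500, -28.600) on BH. Then |EP| = |P − E| = 49.155.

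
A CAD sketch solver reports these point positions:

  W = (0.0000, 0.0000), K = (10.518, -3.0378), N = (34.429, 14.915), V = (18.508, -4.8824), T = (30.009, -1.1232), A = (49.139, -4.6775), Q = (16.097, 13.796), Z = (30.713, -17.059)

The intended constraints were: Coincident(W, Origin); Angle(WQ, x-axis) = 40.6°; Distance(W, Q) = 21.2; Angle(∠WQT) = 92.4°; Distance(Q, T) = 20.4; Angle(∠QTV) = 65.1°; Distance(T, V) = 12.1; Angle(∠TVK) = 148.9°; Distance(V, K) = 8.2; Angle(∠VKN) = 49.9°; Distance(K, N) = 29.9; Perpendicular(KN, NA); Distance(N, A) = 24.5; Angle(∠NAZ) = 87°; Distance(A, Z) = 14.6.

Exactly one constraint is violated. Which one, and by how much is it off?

Distance(A, Z) = 14.6 — off by 7.60.

W = (0.00, 0.00) ✓; WQ at 40.60° ✓; |WQ| = 21.20 ✓; ∠WQT = 92.40° ✓; |QT| = 20.40 ✓; ∠QTV = 65.10° ✓; |TV| = 12.10 ✓; ∠TVK = 148.9° ✓; |VK| = 8.200 ✓; ∠VKN = 49.90° ✓; |KN| = 29.90 ✓; ∠(KN, NA) = 90.00° ✓; |NA| = 24.50 ✓; ∠NAZ = 87.00° ✓; |AZ| = 22.20 ✗.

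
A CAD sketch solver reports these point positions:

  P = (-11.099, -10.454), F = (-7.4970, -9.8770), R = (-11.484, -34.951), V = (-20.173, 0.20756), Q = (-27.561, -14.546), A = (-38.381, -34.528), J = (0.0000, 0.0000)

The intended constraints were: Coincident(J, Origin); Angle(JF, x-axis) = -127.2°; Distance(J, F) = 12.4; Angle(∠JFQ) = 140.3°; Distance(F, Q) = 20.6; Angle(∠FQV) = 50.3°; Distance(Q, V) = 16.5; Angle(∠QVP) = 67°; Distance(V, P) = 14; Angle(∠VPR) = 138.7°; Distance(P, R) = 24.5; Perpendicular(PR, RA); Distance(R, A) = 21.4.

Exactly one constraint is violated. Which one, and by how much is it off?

Distance(R, A) = 21.4 — off by 5.50.

J = (0.00, 0.00) ✓; JF at -127.2° ✓; |JF| = 12.40 ✓; ∠JFQ = 140.3° ✓; |FQ| = 20.60 ✓; ∠FQV = 50.30° ✓; |QV| = 16.50 ✓; ∠QVP = 67.00° ✓; |VP| = 14.00 ✓; ∠VPR = 138.7° ✓; |PR| = 24.50 ✓; ∠(PR, RA) = 90.00° ✓; |RA| = 26.90 ✗.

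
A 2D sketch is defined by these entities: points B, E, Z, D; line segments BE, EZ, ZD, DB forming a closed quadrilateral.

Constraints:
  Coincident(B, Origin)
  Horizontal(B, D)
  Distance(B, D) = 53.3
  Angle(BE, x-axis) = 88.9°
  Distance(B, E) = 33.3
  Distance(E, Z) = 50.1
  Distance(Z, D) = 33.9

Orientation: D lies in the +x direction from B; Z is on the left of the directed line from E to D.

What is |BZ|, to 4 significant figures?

60.97

Checks: |EZ| = 50.10 ✓; |ZD| = 33.90 ✓.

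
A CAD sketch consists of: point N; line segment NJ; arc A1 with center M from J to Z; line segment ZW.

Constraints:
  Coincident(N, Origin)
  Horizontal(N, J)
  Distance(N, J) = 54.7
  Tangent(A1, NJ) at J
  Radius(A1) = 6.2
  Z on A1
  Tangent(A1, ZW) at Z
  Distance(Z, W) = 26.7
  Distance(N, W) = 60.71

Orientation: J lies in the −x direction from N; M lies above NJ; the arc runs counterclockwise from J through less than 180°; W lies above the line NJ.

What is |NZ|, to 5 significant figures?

48.984

Checks: |MZ| = 6.200 ✓; ∠(MZ, ZW) = 90.00° ✓; |ZW| = 26.70 ✓; |NW| = 60.71 ✓.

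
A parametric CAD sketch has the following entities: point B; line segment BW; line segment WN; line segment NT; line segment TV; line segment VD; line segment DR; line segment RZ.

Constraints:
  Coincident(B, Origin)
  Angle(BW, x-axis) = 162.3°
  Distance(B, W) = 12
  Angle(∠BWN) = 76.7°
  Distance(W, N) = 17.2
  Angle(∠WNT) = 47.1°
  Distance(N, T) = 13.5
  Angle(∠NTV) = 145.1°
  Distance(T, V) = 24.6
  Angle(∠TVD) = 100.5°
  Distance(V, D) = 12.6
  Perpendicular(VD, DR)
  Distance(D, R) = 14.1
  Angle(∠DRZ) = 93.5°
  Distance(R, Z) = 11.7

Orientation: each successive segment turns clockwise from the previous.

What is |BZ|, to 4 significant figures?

6.328

B is at the origin; BW runs at 162.3° with length 12.0, so W = (-11.43, 3.648). ∠BWN = 76.7° gives WN at 59.00° from the x-axis; with |WN| = 17.2, N = (-2.573, 18.39). ∠WNT = 47.1° gives NT at -73.90° from the x-axis; with |NT| = 13.5, T = (1.170, 5.421). ∠NTV = 145.1° gives TV at -108.8° from the x-axis; with |TV| = 24.6, V = (-6.757, -17.87). ∠TVD = 100.5° gives VD at 171.7° from the x-axis; with |VD| = 12.6, D = (-19.23, -16.05). VD ⟂ DR, so DR runs at 81.70°; with |DR| = 14.1, R = (-17.19, -2.095). ∠DRZ = 93.5° gives RZ at -4.800° from the x-axis; with |RZ| = 11.7, Z = (-5.531, -3.074). Then |BZ| = |Z − B| = 6.328.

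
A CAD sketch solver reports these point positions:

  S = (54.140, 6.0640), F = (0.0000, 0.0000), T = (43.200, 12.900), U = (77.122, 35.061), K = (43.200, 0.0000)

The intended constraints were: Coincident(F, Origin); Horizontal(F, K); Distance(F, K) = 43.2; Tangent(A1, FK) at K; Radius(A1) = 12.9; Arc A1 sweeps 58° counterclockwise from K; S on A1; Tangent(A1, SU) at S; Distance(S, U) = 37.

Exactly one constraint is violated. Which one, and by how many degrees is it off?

Tangent(A1, SU) at S — off by 6.40°.

F = (0.00, 0.00) ✓; F.y = 0.00, K.y = 0.00 ✓; |FK| = 43.20 ✓; ∠(TK, KF) = 90.00° ✓; |TK| = 12.90 ✓; bearing(T→S) − bearing(T→K) = 58.00° ✓; |TS| = 12.90 ✓; ∠(TS, SU) = 96.40° ✗; |SU| = 37.00 ✓.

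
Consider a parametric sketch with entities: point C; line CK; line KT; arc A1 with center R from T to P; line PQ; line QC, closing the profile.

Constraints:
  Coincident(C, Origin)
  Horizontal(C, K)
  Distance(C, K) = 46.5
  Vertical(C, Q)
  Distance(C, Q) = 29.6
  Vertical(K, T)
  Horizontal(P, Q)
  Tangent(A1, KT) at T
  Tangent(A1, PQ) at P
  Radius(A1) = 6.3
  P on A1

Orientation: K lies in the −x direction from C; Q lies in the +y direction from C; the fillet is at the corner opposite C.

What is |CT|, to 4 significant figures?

52.01

C is at the origin; C and K share the same y with |CK| = 46.5 and K on the −x side, so K = (-46.50, 0.000). C and Q share the same x with |CQ| = 29.6 and Q on the +y side, so Q = (0.000, 29.60). The virtual corner opposite C is at (-46.50, 29.60). A1 meets KT tangentially, so RT is at right angles to KT and tangency of A1 to PQ means the radius RP is perpendicular to PQ, with radius 6.3, so the center R sits 6.3 in from both sides at R = (-40.20, 23.30). That places the tangent points at T = (-46.50, 23.30) on KT and P = (-40.20, 29.60) on PQ. Then |CT| = |T − C| = 52.01.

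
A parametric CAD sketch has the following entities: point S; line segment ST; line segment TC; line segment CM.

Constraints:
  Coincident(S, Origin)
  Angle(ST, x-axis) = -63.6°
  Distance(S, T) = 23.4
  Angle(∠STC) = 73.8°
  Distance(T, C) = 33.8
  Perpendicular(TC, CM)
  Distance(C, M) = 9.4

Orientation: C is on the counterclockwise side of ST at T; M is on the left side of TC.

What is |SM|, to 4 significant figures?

30.24

S is at the origin; ST runs at -63.6° with length 23.4, so T = 23.4·(cos -63.6°, sin -63.6°) = (10.40, -20.96). ∠STC = 73.8°, so TC runs at -63.6° + (180° − 73.8°) = 42.60° from the x-axis; with |TC| = 33.8, C = T + 33.8·(cos 42.60°, sin 42.60°) = (35.28, 1.919). TC is perpendicular to CM; with |CM| = 9.4 on the left of TC, M = C + 9.4·(-0.6769, 0.7361) = (28.92, 8.838). Then |SM| = |M − S| = 30.24.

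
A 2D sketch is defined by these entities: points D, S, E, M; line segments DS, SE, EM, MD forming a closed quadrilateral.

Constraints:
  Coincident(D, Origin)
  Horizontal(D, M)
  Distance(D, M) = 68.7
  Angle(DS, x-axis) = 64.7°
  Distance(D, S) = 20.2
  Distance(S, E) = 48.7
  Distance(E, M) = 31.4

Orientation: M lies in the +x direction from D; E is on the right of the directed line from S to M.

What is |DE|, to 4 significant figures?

45.54

D is at the origin; DM is horizontal with |DM| = 68.7 and M in +x, so M = (68.7, 0). DS runs at 64.7° with |DS| = 20.2, so S = (8.633, 18.26). E is determined by |SE| = 48.7 and |EM| = 31.4 together: it lies at the intersection of circle(S, 48.7) and circle(M, 31.4). With |SM| = 62.78, the foot of the radical line on SM is 42.43 from S and the perpendicular offset is √(48.7² − 42.43²) = 23.91. Taking the right-of-SM solution: E = (42.27, -16.95).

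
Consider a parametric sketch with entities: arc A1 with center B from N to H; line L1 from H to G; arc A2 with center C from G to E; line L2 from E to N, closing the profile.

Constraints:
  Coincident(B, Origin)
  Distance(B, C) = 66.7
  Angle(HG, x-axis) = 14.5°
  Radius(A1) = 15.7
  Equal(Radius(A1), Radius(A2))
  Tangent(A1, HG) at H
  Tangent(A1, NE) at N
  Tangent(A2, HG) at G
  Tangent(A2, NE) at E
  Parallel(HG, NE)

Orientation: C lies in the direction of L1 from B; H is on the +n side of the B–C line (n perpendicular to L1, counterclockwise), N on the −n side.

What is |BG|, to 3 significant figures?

68.5

The slot axis is L1's direction at 14.5°, so u = (cos 14.5°, sin 14.5°) = (0.968, 0.250) and n = (−sin 14.5°, cos 14.5°) = (-0.250, 0.968). B is at the origin and C lies 66.7 along u from B, so C = 66.7·u = (64.6, 16.7). Tangency of A1 to both parallel lines with radius 15.7 puts H and N at B ± 15.7·n: H = (-3.93, 15.2), N = (3.93, -15.2). Equal radii place G and E the same way about C: G = C + 15.7·n = (60.6, 31.9), E = C − 15.7·n = (68.5, 1.50). Then |BG| = |G − B| = 68.5.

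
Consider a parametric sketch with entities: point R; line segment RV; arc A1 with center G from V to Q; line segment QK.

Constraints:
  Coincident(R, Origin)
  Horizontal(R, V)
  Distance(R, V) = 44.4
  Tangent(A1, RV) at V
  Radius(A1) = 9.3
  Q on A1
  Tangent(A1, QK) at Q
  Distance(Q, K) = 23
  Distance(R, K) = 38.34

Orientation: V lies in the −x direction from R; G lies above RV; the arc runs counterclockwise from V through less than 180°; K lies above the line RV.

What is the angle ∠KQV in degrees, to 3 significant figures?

146°

R is at the origin; RV is horizontal with |RV| = 44.4 and V on the −x side, so V = (-44.4, 0.00). Since A1 is tangent to RV there, GV ⟂ RV, so G = V + (0, 9.3) = (-44.4, 9.30). Since GQ ⟂ QK (tangency), |GK| = √(9.3² + 23.0²) = 24.8 regardless of where Q sits on A1. So K lies on both circle(R, 38.34) and circle(G, 24.8); the above-RV intersection is K = (-27.1, 27.1). Q is the foot of the tangent from K: Q = (-35.8, 5.80).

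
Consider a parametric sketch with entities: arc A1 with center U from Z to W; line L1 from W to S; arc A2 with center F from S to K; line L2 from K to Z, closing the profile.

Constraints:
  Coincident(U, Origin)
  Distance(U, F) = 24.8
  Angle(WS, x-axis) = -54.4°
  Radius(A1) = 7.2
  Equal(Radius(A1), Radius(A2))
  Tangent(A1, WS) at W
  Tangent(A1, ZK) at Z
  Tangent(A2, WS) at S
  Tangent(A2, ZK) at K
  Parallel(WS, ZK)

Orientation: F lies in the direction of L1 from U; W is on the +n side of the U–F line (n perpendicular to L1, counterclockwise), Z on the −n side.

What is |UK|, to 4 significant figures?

25.82

The slot axis is L1's direction at -54.4°, so u = (cos -54.4°, sin -54.4°) = (0.5821, -0.8131) and n = (−sin -54.4°, cos -54.4°) = (0.8131, 0.5821). U is at the origin and F lies 24.8 along u from U, so F = 24.8·u = (14.44, -20.16). Tangency of A1 to both parallel lines with radius 7.2 puts W and Z at U ± 7.2·n: W = (5.854, 4.191), Z = (-5.854, -4.191). Equal radii place S and K the same way about F: S = F + 7.2·n = (20.29, -15.97), K = F − 7.2·n = (8.582, -24.36). Then |UK| = |K − U| = 25.82.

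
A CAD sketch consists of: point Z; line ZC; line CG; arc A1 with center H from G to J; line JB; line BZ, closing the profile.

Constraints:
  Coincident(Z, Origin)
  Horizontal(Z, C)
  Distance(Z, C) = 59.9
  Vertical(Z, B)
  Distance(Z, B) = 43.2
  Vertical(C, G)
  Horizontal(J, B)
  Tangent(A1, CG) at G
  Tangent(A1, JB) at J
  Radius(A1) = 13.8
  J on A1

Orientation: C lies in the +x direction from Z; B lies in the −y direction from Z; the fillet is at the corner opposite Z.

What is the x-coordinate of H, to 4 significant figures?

46.10

Z is at the origin; Z and C share the same y with |ZC| = 59.9 and C on the +x side, so C = (59.90, 0.000). Z and B share the same x with |ZB| = 43.2 and B on the −y side, so B = (0.000, -43.20). The virtual corner opposite Z is at (59.90, -43.20). The tangent condition forces HG to be normal to CG and since A1 is tangent to JB there, HJ ⟂ JB, with radius 13.8, so the center H sits 13.8 in from both sides at H = (46.10, -29.40). So H.x = 46.10.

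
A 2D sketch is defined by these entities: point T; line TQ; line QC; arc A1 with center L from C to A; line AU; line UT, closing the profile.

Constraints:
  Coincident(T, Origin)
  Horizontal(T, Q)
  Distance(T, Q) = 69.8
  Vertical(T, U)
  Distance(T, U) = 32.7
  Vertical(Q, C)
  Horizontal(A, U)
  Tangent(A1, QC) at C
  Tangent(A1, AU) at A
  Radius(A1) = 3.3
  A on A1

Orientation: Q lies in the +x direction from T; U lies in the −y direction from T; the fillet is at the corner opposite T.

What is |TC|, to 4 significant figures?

75.74

T is at the origin; T and Q share the same y with |TQ| = 69.8 and Q on the +x side, so Q = (69.80, 0.000). T and U share the same x with |TU| = 32.7 and U on the −y side, so U = (0.000, -32.70). The virtual corner opposite T is at (69.80, -32.70). The tangent condition forces LC to be normal to QC and A1 meets AU tangentially, so LA is at right angles to AU, with radius 3.3, so the center L sits 3.3 in from both sides at L = (66.50, -29.40). That places the tangent points at C = (69.80, -29.40) on QC and A = (66.50, -32.70) on AU. Then |TC| = |C − T| = 75.74.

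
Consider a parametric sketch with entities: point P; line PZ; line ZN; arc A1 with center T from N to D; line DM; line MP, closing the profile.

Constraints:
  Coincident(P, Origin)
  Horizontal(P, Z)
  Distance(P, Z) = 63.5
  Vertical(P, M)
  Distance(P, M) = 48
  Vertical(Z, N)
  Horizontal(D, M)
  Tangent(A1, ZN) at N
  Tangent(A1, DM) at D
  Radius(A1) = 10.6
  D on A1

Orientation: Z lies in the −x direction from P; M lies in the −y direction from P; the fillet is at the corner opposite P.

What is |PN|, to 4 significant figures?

73.70

P is at the origin; P and Z share the same y with |PZ| = 63.5 and Z on the −x side, so Z = (-63.50, 0.000). PM is vertical with |PM| = 48.0 and M on the −y side, so M = (0.000, -48.00). The virtual corner opposite P is at (-63.50, -48.00). Tangency of A1 to ZN means the radius TN is perpendicular to ZN and A1 meets DM tangentially, so TD is at right angles to DM, with radius 10.6, so the center T sits 10.6 in from both sides at T = (-52.90, -37.40). That places the tangent points at N = (-63.50, -37.40) on ZN and D = (-52.90, -48.00) on DM. Then |PN| = |N − P| = 73.70.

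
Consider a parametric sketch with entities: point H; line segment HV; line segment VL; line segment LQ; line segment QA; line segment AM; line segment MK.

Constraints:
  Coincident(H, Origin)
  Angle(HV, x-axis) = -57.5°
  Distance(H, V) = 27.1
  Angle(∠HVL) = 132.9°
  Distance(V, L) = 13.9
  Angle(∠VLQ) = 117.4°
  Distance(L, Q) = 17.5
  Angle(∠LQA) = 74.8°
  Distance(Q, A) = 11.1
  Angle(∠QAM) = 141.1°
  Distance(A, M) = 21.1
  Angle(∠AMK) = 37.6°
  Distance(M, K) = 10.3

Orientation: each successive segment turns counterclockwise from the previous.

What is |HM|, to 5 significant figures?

15.673

∠LQA = 74.8° gives QA at 157.40° from the x-axis; with |QA| = 11.1, A = (28.711, -7.2717). ∠QAM = 141.1° gives AM at -163.70° from the x-axis; with |AM| = 21.1, M = (8.4588, -13.194). Then |HM| = |M − H| = 15.673.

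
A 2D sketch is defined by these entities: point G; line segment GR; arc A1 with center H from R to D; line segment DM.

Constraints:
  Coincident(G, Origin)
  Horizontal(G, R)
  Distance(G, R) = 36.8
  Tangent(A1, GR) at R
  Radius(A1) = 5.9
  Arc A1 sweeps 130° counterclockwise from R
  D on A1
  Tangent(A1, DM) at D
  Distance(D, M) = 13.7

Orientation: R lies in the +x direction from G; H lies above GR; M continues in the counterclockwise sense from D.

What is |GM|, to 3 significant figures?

38.3

G is at the origin; GR is horizontal with |GR| = 36.8 and R on the +x side, so R = (36.8, 0.00). Since A1 is tangent to GR there, HR ⟂ GR, so H = R + (0, 5.9) = (36.8, 5.90). On A1, R sits at bearing -90° from H; a 130° counterclockwise sweep puts D at bearing 40°, so D = H + 5.9·(cos 40°, sin 40°) = (41.3, 9.69). Since A1 is tangent to DM there, HD ⟂ DM, so DM runs along (−sin 40°, cos 40°); with |DM| = 13.7, M = (32.5, 20.2). Then |GM| = |M − G| = 38.3.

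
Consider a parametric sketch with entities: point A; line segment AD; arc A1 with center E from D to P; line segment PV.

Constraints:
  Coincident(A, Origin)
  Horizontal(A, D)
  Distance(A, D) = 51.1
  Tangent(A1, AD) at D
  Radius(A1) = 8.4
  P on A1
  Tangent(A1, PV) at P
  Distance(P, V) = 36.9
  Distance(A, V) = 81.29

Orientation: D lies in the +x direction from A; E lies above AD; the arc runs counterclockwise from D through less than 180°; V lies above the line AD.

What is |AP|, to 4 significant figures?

59.41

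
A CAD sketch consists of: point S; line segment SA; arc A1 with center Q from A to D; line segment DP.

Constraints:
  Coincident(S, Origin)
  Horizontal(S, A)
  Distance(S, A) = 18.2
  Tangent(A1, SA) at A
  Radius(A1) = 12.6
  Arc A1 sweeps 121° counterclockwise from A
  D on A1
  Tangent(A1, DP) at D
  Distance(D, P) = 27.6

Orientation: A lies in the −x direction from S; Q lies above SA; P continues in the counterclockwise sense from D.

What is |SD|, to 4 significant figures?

20.47

S is at the origin; S and A share the same y with |SA| = 18.2 and A on the −x side, so A = (-18.20, 0.000). A1 meets SA tangentially, so QA is at right angles to SA, so Q = A + (0, 12.6) = (-18.20, 12.60). On A1, A sits at bearing -90° from Q; a 121° counterclockwise sweep puts D at bearing 31°, so D = Q + 12.6·(cos 31°, sin 31°) = (-7.400, 19.09). Then |SD| = |D − S| = 20.47.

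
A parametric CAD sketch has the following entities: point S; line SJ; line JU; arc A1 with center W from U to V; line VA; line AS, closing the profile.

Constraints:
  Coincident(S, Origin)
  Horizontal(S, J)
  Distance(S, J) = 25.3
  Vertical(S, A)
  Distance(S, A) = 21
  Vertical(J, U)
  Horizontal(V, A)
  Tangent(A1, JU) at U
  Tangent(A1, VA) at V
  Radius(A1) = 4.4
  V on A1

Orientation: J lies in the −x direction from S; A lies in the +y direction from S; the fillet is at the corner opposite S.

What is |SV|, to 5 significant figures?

29.628

S is at the origin; SJ is horizontal with |SJ| = 25.3 and J on the −x side, so J = (-25.300, 0.0000). S and A share the same x with |SA| = 21.0 and A on the +y side, so A = (0.0000, 21.000). The virtual corner opposite S is at (-25.300, 21.000). Since A1 is tangent to JU there, WU ⟂ JU and tangency of A1 to VA means the radius WV is perpendicular to VA, with radius 4.4, so the center W sits 4.4 in from both sides at W = (-20.900, 16.600). That places the tangent points at U = (-25.300, 16.600) on JU and V = (-20.900, 21.000) on VA. Then |SV| = |V − S| = 29.628.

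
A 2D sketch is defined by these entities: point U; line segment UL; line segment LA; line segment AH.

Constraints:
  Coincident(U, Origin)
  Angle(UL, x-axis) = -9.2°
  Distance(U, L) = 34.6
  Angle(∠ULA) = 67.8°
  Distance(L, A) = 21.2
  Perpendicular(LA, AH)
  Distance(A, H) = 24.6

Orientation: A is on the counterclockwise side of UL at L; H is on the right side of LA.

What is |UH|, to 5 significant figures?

57.215

U is at the origin; UL runs at -9.2° with length 34.6, so L = 34.6·(cos -9.2°, sin -9.2°) = (34.155, -5.5319). ∠ULA = 67.8°, so LA runs at -9.2° + (180° − 67.8°) = 103.00° from the x-axis; with |LA| = 21.2, A = L + 21.2·(cos 103.00°, sin 103.00°) = (29.386, 15.125). LA is perpendicular to AH; with |AH| = 24.6 on the right of LA, H = A + 24.6·(0.97437, 0.22495) = (53.355, 20.659). Then |UH| = |H − U| = 57.215.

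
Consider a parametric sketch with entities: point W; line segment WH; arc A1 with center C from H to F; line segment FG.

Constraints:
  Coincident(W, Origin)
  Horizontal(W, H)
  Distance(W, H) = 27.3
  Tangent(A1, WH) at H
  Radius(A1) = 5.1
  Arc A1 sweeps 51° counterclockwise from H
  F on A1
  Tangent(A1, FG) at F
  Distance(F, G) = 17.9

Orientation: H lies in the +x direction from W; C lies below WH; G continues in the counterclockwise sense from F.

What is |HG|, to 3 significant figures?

21.9

W is at the origin; WH is horizontal with |WH| = 27.3 and H on the +x side, so H = (27.3, 0.00). The tangent condition forces CH to be normal to WH, so C = H + (0, -5.1) = (27.3, -5.10). On A1, H sits at bearing 90° from C; a 51° counterclockwise sweep puts F at bearing 141°, so F = C + 5.1·(cos 141°, sin 141°) = (23.3, -1.89). Since A1 is tangent to FG there, CF ⟂ FG, so FG runs along (−sin 141°, cos 141°); with |FG| = 17.9, G = (12.1, -15.8). Then |HG| = |G − H| = 21.9.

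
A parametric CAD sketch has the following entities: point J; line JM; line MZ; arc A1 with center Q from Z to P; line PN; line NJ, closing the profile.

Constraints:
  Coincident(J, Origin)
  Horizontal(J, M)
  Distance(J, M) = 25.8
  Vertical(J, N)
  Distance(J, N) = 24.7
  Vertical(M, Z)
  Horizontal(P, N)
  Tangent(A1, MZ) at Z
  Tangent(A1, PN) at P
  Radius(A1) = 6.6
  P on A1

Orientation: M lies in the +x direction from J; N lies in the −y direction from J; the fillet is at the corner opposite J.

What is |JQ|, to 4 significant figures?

26.39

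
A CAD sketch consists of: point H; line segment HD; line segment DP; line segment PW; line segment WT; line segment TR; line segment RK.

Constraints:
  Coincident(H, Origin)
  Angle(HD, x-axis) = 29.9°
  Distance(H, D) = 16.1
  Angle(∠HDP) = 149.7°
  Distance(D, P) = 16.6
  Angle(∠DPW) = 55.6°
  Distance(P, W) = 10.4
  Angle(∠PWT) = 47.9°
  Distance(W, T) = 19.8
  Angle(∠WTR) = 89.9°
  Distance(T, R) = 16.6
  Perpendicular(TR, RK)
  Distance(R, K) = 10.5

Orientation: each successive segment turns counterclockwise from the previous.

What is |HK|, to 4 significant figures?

40.54

∠WTR = 89.9° gives TR at 46.80° from the x-axis; with |TR| = 16.6, R = (37.61, 20.12). TR is perpendicular to RK, so RK runs at 136.8°; with |RK| = 10.5, K = (29.96, 27.31). Then |HK| = |K − H| = 40.54.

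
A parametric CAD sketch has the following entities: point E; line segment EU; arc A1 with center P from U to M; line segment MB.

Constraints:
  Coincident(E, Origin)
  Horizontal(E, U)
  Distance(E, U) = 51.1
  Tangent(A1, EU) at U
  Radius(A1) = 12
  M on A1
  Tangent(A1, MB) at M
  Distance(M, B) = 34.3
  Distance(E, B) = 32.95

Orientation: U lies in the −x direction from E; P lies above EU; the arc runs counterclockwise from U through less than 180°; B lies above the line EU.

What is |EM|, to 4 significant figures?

42.83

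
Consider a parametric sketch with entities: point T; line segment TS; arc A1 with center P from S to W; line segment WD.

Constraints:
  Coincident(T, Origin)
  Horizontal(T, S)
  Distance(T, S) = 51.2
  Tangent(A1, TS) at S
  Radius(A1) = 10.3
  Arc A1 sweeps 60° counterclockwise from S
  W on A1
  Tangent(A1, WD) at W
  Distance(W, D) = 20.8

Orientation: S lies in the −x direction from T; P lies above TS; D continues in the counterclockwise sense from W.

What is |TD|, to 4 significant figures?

39.41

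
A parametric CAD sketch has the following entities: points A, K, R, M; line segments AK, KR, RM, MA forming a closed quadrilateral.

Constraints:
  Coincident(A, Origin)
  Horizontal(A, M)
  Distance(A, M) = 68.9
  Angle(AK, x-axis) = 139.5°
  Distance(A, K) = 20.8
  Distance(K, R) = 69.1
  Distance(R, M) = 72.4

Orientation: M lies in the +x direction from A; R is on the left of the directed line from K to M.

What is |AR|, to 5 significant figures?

70.722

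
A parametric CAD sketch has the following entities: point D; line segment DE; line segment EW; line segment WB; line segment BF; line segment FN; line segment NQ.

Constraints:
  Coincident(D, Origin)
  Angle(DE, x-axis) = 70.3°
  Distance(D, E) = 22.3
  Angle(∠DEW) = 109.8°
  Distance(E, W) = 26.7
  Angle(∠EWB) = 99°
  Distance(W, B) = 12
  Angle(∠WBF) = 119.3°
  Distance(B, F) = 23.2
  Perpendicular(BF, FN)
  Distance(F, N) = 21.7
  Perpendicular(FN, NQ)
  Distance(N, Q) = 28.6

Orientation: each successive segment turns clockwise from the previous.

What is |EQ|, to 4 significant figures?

21.16

D is at the origin; DE runs at 70.3° with length 22.3, so E = (7.517, 20.99). ∠DEW = 109.8° gives EW at 0.1000° from the x-axis; with |EW| = 26.7, W = (34.22, 21.04). ∠EWB = 99.0° gives WB at -80.90° from the x-axis; with |WB| = 12.0, B = (36.12, 9.192). ∠WBF = 119.3° gives BF at -141.6° from the x-axis; with |BF| = 23.2, F = (17.93, -5.218). The perpendicularity gives FN at right angles to BF, so FN runs at 128.4°; with |FN| = 21.7, N = (4.454, 11.79). The perpendicularity gives NQ at right angles to FN, so NQ runs at 38.40°; with |NQ| = 28.6, Q = (26.87, 29.55). Then |EQ| = |Q − E| = 21.16.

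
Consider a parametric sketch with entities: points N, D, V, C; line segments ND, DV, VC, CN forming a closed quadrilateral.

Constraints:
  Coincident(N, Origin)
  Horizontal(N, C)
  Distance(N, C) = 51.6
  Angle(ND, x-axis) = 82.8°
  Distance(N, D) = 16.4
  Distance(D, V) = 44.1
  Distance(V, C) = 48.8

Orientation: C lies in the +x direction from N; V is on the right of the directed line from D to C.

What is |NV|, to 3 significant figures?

29.1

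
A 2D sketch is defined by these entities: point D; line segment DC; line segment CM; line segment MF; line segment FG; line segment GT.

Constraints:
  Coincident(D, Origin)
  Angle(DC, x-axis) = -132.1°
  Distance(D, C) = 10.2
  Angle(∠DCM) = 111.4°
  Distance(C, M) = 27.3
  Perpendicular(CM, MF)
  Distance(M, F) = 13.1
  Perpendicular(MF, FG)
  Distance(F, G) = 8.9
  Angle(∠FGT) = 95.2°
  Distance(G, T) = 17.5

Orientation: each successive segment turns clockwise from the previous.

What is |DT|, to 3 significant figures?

24.8

D is at the origin; DC runs at -132.1° with length 10.2, so C = (-6.84, -7.57). ∠DCM = 111.4° gives CM at 159° from the x-axis; with |CM| = 27.3, M = (-32.4, 2.08). CM is perpendicular to MF, so MF runs at 69.3°; with |MF| = 13.1, F = (-27.7, 14.3). The perpendicularity gives FG at right angles to MF, so FG runs at -20.7°; with |FG| = 8.9, G = (-19.4, 11.2). ∠FGT = 95.2° gives GT at -105° from the x-axis; with |GT| = 17.5, T = (-24.1, -5.67). Then |DT| = |T − D| = 24.8.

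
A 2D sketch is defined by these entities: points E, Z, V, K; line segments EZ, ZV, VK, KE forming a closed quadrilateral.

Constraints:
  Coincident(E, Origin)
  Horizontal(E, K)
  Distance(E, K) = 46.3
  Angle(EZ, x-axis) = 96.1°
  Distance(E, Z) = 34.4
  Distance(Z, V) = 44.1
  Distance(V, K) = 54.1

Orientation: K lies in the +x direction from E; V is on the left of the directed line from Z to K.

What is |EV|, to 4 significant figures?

64.29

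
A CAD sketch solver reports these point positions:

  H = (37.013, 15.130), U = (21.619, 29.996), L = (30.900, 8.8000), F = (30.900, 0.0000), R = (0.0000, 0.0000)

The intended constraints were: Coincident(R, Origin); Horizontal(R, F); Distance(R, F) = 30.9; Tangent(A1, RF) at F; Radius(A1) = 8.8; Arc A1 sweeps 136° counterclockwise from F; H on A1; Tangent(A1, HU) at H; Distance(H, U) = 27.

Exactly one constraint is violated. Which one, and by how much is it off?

Distance(H, U) = 27 — off by 5.60.

R = (0.00, 0.00) ✓; R.y = 0.00, F.y = 0.00 ✓; |RF| = 30.90 ✓; ∠(LF, FR) = 90.00° ✓; |LF| = 8.800 ✓; bearing(L→H) − bearing(L→F) = 136.0° ✓; |LH| = 8.800 ✓; ∠(LH, HU) = 90.00° ✓; |HU| = 21.40 ✗.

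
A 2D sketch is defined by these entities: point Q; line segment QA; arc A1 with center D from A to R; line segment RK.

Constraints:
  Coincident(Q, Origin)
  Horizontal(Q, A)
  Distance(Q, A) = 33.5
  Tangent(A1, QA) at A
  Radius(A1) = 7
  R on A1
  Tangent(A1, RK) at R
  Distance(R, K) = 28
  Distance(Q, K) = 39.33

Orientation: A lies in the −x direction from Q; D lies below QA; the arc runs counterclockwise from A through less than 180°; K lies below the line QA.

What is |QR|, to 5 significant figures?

40.565

Q is at the origin; Q and A share the same y with |QA| = 33.5 and A on the −x side, so A = (-33.500, 0.0000). The tangent condition forces DA to be normal to QA, so D = A + (0, -7) = (-33.500, -7.0000). Since DR ⟂ RK (tangency), |DK| = √(7.0² + 28.0²) = 28.862 regardless of where R sits on A1. So K lies on both circle(Q, 39.33) and circle(D, 28.862); the below-QA intersection is K = (-21.216, -33.117). R is the foot of the tangent from K: R = (-38.923, -11.427).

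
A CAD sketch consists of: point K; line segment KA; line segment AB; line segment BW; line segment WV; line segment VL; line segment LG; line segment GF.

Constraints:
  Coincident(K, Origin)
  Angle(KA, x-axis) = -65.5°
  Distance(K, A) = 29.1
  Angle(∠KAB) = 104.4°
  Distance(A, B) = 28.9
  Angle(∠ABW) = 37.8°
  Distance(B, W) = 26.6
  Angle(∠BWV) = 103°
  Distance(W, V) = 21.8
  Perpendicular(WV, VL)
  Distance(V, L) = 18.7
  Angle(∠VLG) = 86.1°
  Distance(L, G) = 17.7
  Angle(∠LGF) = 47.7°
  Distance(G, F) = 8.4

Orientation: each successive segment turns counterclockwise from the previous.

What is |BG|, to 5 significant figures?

13.170

K is at the origin; KA runs at -65.5° with length 29.1, so A = (12.068, -26.480). ∠KAB = 104.4° gives AB at 10.100° from the x-axis; with |AB| = 28.9, B = (40.520, -21.412). ∠ABW = 37.8° gives BW at 152.30° from the x-axis; with |BW| = 26.6, W = (16.968, -9.0470). ∠BWV = 103.0° gives WV at -130.70° from the x-axis; with |WV| = 21.8, V = (2.7525, -25.574). WV ⟂ VL, so VL runs at -40.700°; with |VL| = 18.7, L = (16.930, -37.769). ∠VLG = 86.1° gives LG at 53.200° from the x-axis; with |LG| = 17.7, G = (27.532, -23.596). Then |BG| = |G − B| = 13.170.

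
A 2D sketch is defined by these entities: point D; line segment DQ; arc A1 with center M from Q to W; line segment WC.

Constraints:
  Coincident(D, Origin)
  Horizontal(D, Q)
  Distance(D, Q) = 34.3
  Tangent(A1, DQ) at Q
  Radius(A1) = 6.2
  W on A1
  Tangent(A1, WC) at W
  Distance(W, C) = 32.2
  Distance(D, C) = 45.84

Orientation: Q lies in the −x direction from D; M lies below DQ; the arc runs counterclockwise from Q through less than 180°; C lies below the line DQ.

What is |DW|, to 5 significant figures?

40.861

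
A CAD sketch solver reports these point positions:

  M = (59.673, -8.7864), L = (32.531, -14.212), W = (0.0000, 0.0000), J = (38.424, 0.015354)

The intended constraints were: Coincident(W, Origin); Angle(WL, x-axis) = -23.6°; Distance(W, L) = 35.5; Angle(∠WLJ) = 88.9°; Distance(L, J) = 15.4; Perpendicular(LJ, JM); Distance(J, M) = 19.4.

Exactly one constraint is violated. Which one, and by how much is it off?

Distance(J, M) = 19.4 — off by 3.60.

W = (0.00, 0.00) ✓; WL at -23.60° ✓; |WL| = 35.50 ✓; ∠WLJ = 88.90° ✓; |LJ| = 15.40 ✓; ∠(LJ, JM) = 90.00° ✓; |JM| = 23.00 ✗.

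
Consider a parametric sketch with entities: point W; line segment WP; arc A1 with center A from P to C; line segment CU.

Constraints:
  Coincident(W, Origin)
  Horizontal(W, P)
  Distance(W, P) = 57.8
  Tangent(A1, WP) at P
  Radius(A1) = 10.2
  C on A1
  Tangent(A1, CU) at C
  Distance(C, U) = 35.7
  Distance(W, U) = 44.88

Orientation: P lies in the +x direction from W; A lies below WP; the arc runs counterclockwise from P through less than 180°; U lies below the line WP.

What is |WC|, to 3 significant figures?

49.6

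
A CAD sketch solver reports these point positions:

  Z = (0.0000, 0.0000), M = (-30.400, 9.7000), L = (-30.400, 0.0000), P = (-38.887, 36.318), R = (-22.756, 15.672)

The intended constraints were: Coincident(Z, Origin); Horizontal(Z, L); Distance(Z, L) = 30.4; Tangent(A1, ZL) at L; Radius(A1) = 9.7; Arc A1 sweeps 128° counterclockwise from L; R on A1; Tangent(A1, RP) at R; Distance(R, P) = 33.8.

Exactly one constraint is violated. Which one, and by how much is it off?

Distance(R, P) = 33.8 — off by 7.60.

Z = (0.00, 0.00) ✓; Z.y = 0.00, L.y = 0.00 ✓; |ZL| = 30.40 ✓; ∠(ML, LZ) = 90.00° ✓; |ML| = 9.700 ✓; bearing(M→R) − bearing(M→L) = 128.0° ✓; |MR| = 9.700 ✓; ∠(MR, RP) = 90.00° ✓; |RP| = 26.20 ✗.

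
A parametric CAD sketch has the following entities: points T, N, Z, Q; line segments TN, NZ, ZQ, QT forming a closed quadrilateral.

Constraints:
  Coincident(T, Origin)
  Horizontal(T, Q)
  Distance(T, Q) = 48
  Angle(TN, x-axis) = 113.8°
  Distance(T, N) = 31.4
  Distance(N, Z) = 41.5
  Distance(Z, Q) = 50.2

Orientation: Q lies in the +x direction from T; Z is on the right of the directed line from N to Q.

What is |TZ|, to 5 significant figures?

11.125

Checks: |NZ| = 41.50 ✓; |ZQ| = 50.20 ✓.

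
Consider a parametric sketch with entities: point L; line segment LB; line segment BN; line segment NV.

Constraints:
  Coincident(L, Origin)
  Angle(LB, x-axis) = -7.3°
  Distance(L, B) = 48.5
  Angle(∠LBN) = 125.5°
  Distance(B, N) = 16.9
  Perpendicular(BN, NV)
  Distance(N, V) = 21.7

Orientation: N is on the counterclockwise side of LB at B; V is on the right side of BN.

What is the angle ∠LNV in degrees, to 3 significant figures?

131°

∠LBN = 125.5°, so BN runs at -7.3° + (180° − 125.5°) = 47.2° from the x-axis; with |BN| = 16.9, N = B + 16.9·(cos 47.2°, sin 47.2°) = (59.6, 6.24). BN ⟂ NV; with |NV| = 21.7 on the right of BN, V = N + 21.7·(0.734, -0.679) = (75.5, -8.51). Then cos ∠LNV = NL·NV / (|NL||NV|), giving 131°.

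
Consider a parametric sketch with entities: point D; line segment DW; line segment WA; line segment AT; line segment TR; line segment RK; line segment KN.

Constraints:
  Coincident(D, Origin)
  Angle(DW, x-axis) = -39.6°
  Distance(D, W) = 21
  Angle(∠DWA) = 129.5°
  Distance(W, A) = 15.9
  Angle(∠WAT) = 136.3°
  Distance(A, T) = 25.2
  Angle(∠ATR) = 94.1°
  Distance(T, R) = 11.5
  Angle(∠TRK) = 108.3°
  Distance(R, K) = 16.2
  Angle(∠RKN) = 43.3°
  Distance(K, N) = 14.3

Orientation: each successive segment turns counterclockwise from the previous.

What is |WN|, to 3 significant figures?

29.1

D is at the origin; DW runs at -39.6° with length 21.0, so W = (16.2, -13.4). ∠DWA = 129.5° gives WA at 10.9° from the x-axis; with |WA| = 15.9, A = (31.8, -10.4). ∠WAT = 136.3° gives AT at 54.6° from the x-axis; with |AT| = 25.2, T = (46.4, 10.2). ∠ATR = 94.1° gives TR at 140° from the x-axis; with |TR| = 11.5, R = (37.5, 17.5). ∠TRK = 108.3° gives RK at -148° from the x-axis; with |RK| = 16.2, K = (23.8, 8.84). ∠RKN = 43.3° gives KN at -11.1° from the x-axis; with |KN| = 14.3, N = (37.8, 6.09). Then |WN| = |N − W| = 29.1.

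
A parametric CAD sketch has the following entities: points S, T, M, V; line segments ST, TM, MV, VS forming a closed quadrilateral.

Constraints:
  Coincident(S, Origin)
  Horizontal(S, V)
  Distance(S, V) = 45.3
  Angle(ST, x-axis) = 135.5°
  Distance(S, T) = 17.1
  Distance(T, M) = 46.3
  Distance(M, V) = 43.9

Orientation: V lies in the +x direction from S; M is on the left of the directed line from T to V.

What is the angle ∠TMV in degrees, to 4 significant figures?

81.21°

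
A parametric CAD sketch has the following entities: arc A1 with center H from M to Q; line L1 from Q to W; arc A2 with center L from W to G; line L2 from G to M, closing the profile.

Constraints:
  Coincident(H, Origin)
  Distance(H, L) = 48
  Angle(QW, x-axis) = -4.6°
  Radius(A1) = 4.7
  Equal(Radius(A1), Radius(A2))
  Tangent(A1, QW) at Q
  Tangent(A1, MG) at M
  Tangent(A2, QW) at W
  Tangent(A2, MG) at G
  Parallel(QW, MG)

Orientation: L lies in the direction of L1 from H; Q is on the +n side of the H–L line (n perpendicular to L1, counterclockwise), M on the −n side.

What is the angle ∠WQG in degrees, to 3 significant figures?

11.1°

Tangency of A1 to both parallel lines with radius 4.7 puts Q and M at H ± 4.7·n: Q = (0.377, 4.68), M = (-0.377, -4.68). Equal radii place W and G the same way about L: W = L + 4.7·n = (48.2, 0.835), G = L − 4.7·n = (47.5, -8.53). Then cos ∠WQG = QW·QG / (|QW||QG|), giving 11.1°.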